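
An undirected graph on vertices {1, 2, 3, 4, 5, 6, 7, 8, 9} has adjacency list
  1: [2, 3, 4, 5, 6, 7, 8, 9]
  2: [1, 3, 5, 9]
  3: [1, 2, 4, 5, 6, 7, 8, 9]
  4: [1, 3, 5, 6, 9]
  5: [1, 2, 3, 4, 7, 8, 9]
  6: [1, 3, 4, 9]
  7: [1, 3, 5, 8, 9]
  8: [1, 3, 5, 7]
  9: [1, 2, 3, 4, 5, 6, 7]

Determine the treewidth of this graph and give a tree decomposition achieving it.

Each bag holds 5 vertices, so the decomposition has width 4, which upper-bounds the treewidth. Conversely, {1, 3, 5, 7, 8} is a clique of size 5, and the vertices of any clique must share a bag in every tree decomposition; so some bag has ≥ 5 vertices and tw(G) ≥ 4. The upper and lower bounds meet at 4, so that is the treewidth.

Treewidth 4.
Bags: B1 = {1, 3, 4, 5, 9}  B2 = {1, 3, 4, 6, 9}  B3 = {1, 2, 3, 5, 9}  B4 = {1, 3, 5, 7, 9}  B5 = {1, 3, 5, 7, 8}
Tree: B1–B2, B1–B3, B3–B4, B4–B5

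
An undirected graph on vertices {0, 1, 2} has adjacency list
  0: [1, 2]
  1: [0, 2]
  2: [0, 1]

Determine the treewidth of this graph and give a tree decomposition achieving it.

Treewidth 2.
Bags: B1 = {0, 1, 2}
Tree: (single bag)

A single bag containing all 3 vertices is trivially a valid decomposition of width 2. Conversely, {0, 1, 2} is a clique of size 3, and the vertices of any clique must share a bag in every tree decomposition; so some bag has ≥ 3 vertices and tw(G) ≥ 2. Therefore the treewidth is 2.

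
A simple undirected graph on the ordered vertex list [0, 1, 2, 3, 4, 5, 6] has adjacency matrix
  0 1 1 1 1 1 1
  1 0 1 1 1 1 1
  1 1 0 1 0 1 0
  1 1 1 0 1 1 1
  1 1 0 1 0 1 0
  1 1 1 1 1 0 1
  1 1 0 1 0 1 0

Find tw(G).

4

A width-4 tree decomposition is:
Bags: B1 = {0, 1, 2, 3, 5}  B2 = {0, 1, 3, 4, 5}  B3 = {0, 1, 3, 5, 6}
Tree: B1–B2, B2–B3
The largest bag has 5 vertices, giving width 4; this decomposition certifies tw(G) ≤ 4. Conversely, {0, 1, 2, 3, 5} is a clique of size 5, and the vertices of any clique must share a bag in every tree decomposition; so some bag has ≥ 5 vertices and tw(G) ≥ 4. Hence tw(G) = 4 exactly.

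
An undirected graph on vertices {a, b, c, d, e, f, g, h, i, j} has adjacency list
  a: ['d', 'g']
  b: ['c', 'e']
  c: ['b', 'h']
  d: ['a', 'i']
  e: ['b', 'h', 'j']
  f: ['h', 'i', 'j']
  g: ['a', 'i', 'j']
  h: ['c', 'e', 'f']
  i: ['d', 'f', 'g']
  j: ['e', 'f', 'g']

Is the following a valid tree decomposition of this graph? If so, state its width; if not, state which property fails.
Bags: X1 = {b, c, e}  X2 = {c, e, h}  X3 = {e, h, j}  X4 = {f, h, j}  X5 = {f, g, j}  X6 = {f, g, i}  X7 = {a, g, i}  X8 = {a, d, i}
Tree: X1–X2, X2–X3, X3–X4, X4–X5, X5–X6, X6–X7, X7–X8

Checking the three conditions: (i) the bags cover all of {a, b, c, d, e, f, g, h, i, j}; (ii) for each edge, some bag contains both endpoints; (iii) the bags containing any fixed vertex form a subtree. All hold, so the decomposition is valid with width 3 − 1 = 2.

Yes; width 2.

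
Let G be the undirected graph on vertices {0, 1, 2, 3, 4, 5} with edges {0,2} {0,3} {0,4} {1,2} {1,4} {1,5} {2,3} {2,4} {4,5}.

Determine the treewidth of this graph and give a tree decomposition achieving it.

Treewidth 2.
One such decomposition:
Bags: B1 = {0, 2, 3}  B2 = {0, 2, 4}  B3 = {1, 2, 4}  B4 = {1, 4, 5}
Tree: B1–B2, B2–B3, B3–B4

Every bag has size at most 3, so the width is 3 − 1 = 2 and tw(G) ≤ 2. For the lower bound, the 3 vertices {0, 2, 3} are pairwise adjacent, and any tree decomposition puts a clique entirely inside one bag — forcing width ≥ 2. Combining the bounds, tw(G) = 2.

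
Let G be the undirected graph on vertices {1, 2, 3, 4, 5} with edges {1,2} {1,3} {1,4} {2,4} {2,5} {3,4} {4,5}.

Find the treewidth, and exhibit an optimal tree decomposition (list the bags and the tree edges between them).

Every bag has size at most 3, so the width is 3 − 1 = 2 and tw(G) ≤ 2. On the other hand G contains the 3-clique {1, 2, 4}. A clique must lie in a single bag of any decomposition, so no decomposition can have width below 2. Hence tw(G) = 2 exactly.

Treewidth 2.
Bags: B1 = {2, 4, 5}  B2 = {1, 2, 4}  B3 = {1, 3, 4}
Tree: B1–B2, B2–B3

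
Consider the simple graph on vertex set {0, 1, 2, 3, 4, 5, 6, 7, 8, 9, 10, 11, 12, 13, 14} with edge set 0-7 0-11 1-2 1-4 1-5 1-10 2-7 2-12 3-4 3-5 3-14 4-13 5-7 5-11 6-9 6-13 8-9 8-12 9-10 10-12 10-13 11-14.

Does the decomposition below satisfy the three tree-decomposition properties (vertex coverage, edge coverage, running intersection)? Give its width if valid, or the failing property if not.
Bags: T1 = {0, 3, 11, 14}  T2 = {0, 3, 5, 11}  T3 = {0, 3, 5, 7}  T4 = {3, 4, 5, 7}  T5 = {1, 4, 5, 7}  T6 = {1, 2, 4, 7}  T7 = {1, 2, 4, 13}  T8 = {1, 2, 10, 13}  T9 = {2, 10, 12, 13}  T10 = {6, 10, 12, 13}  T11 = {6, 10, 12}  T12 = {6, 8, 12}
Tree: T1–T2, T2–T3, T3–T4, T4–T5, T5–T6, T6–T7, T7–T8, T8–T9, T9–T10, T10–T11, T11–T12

A tree decomposition must satisfy three properties: every vertex lies in some bag; for every edge, both endpoints lie together in some bag; and for every vertex, the bags containing it form a connected subtree. Here vertex 9 appears in no bag, so the decomposition is invalid.

No — vertex 9 appears in no bag.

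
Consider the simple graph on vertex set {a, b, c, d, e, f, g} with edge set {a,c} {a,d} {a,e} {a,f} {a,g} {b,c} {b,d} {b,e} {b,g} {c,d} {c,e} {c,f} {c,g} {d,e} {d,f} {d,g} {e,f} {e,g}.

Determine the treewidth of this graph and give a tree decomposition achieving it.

Each bag holds 5 vertices, so the decomposition has width 4, which upper-bounds the treewidth. On the other hand G contains the 5-clique {a, c, d, e, g}. A clique must lie in a single bag of any decomposition, so no decomposition can have width below 4. Therefore the treewidth is 4.

Treewidth 4.
One such decomposition:
Bags: B1 = {a, c, d, e, g}  B2 = {a, c, d, e, f}  B3 = {b, c, d, e, g}
Tree: B1–B2, B1–B3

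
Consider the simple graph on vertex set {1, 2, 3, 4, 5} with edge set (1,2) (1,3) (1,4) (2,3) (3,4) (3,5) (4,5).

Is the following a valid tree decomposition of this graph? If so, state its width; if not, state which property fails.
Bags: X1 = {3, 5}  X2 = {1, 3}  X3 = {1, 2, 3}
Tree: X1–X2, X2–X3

No — vertex 4 appears in no bag.

A tree decomposition must satisfy three properties: every vertex lies in some bag; for every edge, both endpoints lie together in some bag; and for every vertex, the bags containing it form a connected subtree. Here vertex 4 appears in no bag, so the decomposition is invalid.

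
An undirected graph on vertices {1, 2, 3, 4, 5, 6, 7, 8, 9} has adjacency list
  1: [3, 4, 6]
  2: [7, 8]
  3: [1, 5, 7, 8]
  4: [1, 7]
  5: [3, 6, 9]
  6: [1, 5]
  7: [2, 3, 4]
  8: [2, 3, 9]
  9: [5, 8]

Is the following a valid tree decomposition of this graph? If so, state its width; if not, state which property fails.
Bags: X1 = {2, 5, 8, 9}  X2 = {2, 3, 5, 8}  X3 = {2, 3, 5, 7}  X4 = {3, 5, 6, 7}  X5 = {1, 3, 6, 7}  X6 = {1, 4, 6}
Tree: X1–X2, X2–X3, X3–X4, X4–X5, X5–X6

No — edge (7,4) lies in no bag.

A tree decomposition must satisfy three properties: every vertex lies in some bag; for every edge, both endpoints lie together in some bag; and for every vertex, the bags containing it form a connected subtree. Here edge (7,4) lies in no bag, so the decomposition is invalid.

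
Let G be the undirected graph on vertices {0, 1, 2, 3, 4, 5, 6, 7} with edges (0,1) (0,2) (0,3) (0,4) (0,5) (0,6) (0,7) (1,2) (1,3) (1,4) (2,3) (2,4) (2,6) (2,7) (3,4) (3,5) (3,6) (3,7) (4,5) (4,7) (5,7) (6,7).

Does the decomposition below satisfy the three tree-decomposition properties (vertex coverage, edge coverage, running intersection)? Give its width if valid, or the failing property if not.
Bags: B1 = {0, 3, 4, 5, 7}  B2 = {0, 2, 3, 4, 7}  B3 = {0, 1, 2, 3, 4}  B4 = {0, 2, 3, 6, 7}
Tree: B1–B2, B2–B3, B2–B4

Checking the three conditions: (i) the bags cover all of {0, 1, 2, 3, 4, 5, 6, 7}; (ii) for each edge, some bag contains both endpoints; (iii) the bags containing any fixed vertex form a subtree. All hold, so the decomposition is valid with width 5 − 1 = 4.

Yes; width 4.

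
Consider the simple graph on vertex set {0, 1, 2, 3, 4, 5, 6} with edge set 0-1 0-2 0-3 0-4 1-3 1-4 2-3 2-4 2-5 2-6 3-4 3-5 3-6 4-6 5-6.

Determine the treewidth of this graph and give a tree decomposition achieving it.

Treewidth 3.
One such decomposition:
Bags: B1 = {2, 3, 4, 6}  B2 = {0, 2, 3, 4}  B3 = {2, 3, 5, 6}  B4 = {0, 1, 3, 4}
Tree: B1–B2, B1–B3, B2–B4

The largest bag has 4 vertices, giving width 3; this decomposition certifies tw(G) ≤ 3. On the other hand G contains the 4-clique {0, 1, 3, 4}. A clique must lie in a single bag of any decomposition, so no decomposition can have width below 3. Hence tw(G) = 3 exactly.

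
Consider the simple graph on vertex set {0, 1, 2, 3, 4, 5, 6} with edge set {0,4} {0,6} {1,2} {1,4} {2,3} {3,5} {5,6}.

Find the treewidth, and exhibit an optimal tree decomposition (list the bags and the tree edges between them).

Treewidth 2.
Bags: B1 = {3, 5, 6}  B2 = {2, 3, 6}  B3 = {1, 2, 6}  B4 = {1, 4, 6}  B5 = {0, 4, 6}
Tree: B1–B2, B2–B3, B3–B4, B4–B5

Every bag has size at most 3, so the width is 3 − 1 = 2 and tw(G) ≤ 2. Since 6–5–3–2–1–4–0–6 is a cycle in G, G is not acyclic. Forests are exactly the graphs of treewidth ≤ 1, so tw(G) ≥ 2. The upper and lower bounds meet at 2, so that is the treewidth.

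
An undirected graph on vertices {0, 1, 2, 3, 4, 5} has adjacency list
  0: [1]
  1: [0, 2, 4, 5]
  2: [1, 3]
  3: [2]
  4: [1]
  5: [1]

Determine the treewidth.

A width-1 tree decomposition is:
Bags: B1 = {1, 2}  B2 = {1, 5}  B3 = {1, 4}  B4 = {2, 3}  B5 = {0, 1}
Tree: B1–B2, B1–B3, B1–B4, B1–B5
Each bag holds 2 vertices, so the decomposition has width 1, which upper-bounds the treewidth. Since G has at least one edge (e.g. 1–2), it is not an edgeless graph, so tw(G) ≥ 1. Therefore the treewidth is 1.

1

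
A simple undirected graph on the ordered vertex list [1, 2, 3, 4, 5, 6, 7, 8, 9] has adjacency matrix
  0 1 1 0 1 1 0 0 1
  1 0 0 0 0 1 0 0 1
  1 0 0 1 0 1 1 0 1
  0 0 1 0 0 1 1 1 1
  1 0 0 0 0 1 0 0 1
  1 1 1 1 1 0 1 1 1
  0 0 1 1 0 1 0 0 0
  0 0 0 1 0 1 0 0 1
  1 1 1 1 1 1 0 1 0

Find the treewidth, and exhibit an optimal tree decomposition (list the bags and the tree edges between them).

Treewidth 3.
One optimal decomposition is:
Bags: B1 = {1, 3, 6, 9}  B2 = {3, 4, 6, 9}  B3 = {1, 2, 6, 9}  B4 = {3, 4, 6, 7}  B5 = {1, 5, 6, 9}  B6 = {4, 6, 8, 9}
Tree: B1–B2, B1–B3, B2–B4, B1–B5, B2–B6

Every bag has size at most 4, so the width is 4 − 1 = 3 and tw(G) ≤ 3. Conversely, {4, 6, 8, 9} is a clique of size 4, and the vertices of any clique must share a bag in every tree decomposition; so some bag has ≥ 4 vertices and tw(G) ≥ 3. The upper and lower bounds meet at 3, so that is the treewidth.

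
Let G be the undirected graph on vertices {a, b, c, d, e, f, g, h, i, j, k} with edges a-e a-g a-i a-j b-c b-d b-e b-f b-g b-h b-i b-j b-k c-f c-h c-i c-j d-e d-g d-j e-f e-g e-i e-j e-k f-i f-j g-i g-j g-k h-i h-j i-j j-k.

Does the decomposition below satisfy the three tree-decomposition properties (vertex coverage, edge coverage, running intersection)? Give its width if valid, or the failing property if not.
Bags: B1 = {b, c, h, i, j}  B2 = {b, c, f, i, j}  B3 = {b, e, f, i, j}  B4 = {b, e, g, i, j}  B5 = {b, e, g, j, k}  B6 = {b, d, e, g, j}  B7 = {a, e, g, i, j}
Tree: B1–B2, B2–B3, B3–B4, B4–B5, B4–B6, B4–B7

Checking the three conditions: (i) the bags cover all of {a, b, c, d, e, f, g, h, i, j, k}; (ii) for each edge, some bag contains both endpoints; (iii) the bags containing any fixed vertex form a subtree. All hold, so the decomposition is valid with width 5 − 1 = 4.

Yes; width 4.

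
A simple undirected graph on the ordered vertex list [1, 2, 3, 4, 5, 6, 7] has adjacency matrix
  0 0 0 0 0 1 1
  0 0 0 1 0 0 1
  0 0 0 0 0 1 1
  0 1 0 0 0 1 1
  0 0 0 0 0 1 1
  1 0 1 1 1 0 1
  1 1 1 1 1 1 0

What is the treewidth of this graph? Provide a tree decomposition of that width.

Treewidth 2.
Bags: B1 = {3, 6, 7}  B2 = {5, 6, 7}  B3 = {4, 6, 7}  B4 = {2, 4, 7}  B5 = {1, 6, 7}
Tree: B1–B2, B1–B3, B3–B4, B3–B5

Each bag holds 3 vertices, so the decomposition has width 2, which upper-bounds the treewidth. On the other hand G contains the 3-clique {2, 4, 7}. A clique must lie in a single bag of any decomposition, so no decomposition can have width below 2. The upper and lower bounds meet at 2, so that is the treewidth.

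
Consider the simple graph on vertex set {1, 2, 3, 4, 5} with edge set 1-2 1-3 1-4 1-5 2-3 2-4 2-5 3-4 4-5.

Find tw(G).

3

A width-3 tree decomposition is:
Bags: B1 = {1, 2, 3, 4}  B2 = {1, 2, 4, 5}
Tree: B1–B2
The largest bag has 4 vertices, giving width 3; this decomposition certifies tw(G) ≤ 3. Conversely, {1, 2, 3, 4} is a clique of size 4, and the vertices of any clique must share a bag in every tree decomposition; so some bag has ≥ 4 vertices and tw(G) ≥ 3. Therefore the treewidth is 3.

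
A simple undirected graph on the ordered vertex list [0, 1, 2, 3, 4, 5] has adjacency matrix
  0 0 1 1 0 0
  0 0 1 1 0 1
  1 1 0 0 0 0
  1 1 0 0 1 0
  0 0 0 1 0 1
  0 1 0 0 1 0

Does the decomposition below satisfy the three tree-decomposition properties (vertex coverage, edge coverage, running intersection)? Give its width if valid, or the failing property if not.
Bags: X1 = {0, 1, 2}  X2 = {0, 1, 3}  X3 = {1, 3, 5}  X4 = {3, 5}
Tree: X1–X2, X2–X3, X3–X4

No — vertex 4 appears in no bag.

A tree decomposition must satisfy three properties: every vertex lies in some bag; for every edge, both endpoints lie together in some bag; and for every vertex, the bags containing it form a connected subtree. Here vertex 4 appears in no bag, so the decomposition is invalid.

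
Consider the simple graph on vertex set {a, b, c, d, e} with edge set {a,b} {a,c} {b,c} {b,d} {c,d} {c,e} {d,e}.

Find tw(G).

A width-2 tree decomposition is:
Bags: B1 = {c, d, e}  B2 = {b, c, d}  B3 = {a, b, c}
Tree: B1–B2, B2–B3
Every bag has size at most 3, so the width is 3 − 1 = 2 and tw(G) ≤ 2. On the other hand G contains the 3-clique {c, d, e}. A clique must lie in a single bag of any decomposition, so no decomposition can have width below 2. The upper and lower bounds meet at 2, so that is the treewidth.

2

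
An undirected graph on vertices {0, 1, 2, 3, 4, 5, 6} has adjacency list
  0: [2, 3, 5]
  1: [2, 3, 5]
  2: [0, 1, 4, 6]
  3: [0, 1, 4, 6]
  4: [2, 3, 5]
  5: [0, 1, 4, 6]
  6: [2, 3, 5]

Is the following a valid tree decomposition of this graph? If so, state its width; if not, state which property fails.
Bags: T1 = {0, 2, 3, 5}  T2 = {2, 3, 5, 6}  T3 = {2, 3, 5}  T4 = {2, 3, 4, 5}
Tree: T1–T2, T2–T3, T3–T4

A tree decomposition must satisfy three properties: every vertex lies in some bag; for every edge, both endpoints lie together in some bag; and for every vertex, the bags containing it form a connected subtree. Here vertex 1 appears in no bag, so the decomposition is invalid.

No — vertex 1 appears in no bag.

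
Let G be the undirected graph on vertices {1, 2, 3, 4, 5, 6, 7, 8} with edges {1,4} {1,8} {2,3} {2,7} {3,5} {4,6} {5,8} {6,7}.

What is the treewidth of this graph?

2

A width-2 tree decomposition is:
Bags: B1 = {2, 3, 5}  B2 = {2, 5, 7}  B3 = {5, 6, 7}  B4 = {4, 5, 6}  B5 = {1, 4, 5}  B6 = {1, 5, 8}
Tree: B1–B2, B2–B3, B3–B4, B4–B5, B5–B6
Every bag has size at most 3, so the width is 3 − 1 = 2 and tw(G) ≤ 2. For the lower bound, G contains the cycle 5–3–2–7–6–4–1–8–5, so G is not a forest; only forests have treewidth ≤ 1, hence tw(G) ≥ 2. The upper and lower bounds meet at 2, so that is the treewidth.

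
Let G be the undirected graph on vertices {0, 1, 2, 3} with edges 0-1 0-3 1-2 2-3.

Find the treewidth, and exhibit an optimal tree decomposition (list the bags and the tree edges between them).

Each bag holds 3 vertices, so the decomposition has width 2, which upper-bounds the treewidth. For the lower bound, G contains the cycle 0–1–2–3–0, so G is not a forest; only forests have treewidth ≤ 1, hence tw(G) ≥ 2. Hence tw(G) = 2 exactly.

Treewidth 2.
One such decomposition:
Bags: B1 = {0, 1, 2}  B2 = {0, 2, 3}
Tree: B1–B2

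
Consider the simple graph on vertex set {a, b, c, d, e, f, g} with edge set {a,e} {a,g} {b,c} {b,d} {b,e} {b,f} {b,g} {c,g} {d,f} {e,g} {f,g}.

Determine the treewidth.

2

A width-2 tree decomposition is:
Bags: B1 = {b, f, g}  B2 = {b, e, g}  B3 = {b, c, g}  B4 = {a, e, g}  B5 = {b, d, f}
Tree: B1–B2, B1–B3, B2–B4, B1–B5
Every bag has size at most 3, so the width is 3 − 1 = 2 and tw(G) ≤ 2. For the lower bound, the 3 vertices {b, d, f} are pairwise adjacent, and any tree decomposition puts a clique entirely inside one bag — forcing width ≥ 2. Combining the bounds, tw(G) = 2.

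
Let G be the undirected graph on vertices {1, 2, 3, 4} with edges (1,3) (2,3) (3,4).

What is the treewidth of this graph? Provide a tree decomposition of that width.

Treewidth 1.
One optimal decomposition is:
Bags: B1 = {1, 3}  B2 = {2, 3}  B3 = {3, 4}
Tree: B1–B2, B2–B3

Each bag holds 2 vertices, so the decomposition has width 1, which upper-bounds the treewidth. Any graph with an edge has treewidth ≥ 1, and G has the edge 1–3. The upper and lower bounds meet at 1, so that is the treewidth.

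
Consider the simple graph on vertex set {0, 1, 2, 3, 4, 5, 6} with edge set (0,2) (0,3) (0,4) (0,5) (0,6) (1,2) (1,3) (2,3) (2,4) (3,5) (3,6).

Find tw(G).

A width-2 tree decomposition is:
Bags: B1 = {0, 2, 3}  B2 = {0, 2, 4}  B3 = {1, 2, 3}  B4 = {0, 3, 5}  B5 = {0, 3, 6}
Tree: B1–B2, B1–B3, B1–B4, B1–B5
Each bag holds 3 vertices, so the decomposition has width 2, which upper-bounds the treewidth. For the lower bound, the 3 vertices {0, 2, 3} are pairwise adjacent, and any tree decomposition puts a clique entirely inside one bag — forcing width ≥ 2. The upper and lower bounds meet at 2, so that is the treewidth.

2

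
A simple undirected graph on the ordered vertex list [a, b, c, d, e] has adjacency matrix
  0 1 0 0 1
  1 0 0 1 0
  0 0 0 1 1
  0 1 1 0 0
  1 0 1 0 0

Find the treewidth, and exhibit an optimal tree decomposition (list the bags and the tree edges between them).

Treewidth 2.
One optimal decomposition is:
Bags: B1 = {a, b, e}  B2 = {b, c, e}  B3 = {b, c, d}
Tree: B1–B2, B2–B3

Each bag holds 3 vertices, so the decomposition has width 2, which upper-bounds the treewidth. The edges b–a–e–c–d–b form a cycle, so G is not a tree and its treewidth is at least 2. The upper and lower bounds meet at 2, so that is the treewidth.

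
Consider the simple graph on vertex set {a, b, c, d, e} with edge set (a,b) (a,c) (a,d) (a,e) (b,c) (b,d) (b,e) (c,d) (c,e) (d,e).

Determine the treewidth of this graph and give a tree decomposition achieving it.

Treewidth 4.
Bags: B1 = {a, b, c, d, e}
Tree: (single bag)

A single bag containing all 5 vertices is trivially a valid decomposition of width 4. On the other hand G contains the 5-clique {a, b, c, d, e}. A clique must lie in a single bag of any decomposition, so no decomposition can have width below 4. Hence tw(G) = 4 exactly.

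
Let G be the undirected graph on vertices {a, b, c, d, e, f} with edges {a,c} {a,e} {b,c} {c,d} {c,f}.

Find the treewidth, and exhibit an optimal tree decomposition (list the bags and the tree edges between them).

Treewidth 1.
One such decomposition:
Bags: B1 = {b, c}  B2 = {c, d}  B3 = {a, c}  B4 = {c, f}  B5 = {a, e}
Tree: B1–B2, B1–B3, B2–B4, B3–B5

Every bag has size at most 2, so the width is 2 − 1 = 1 and tw(G) ≤ 1. Any graph with an edge has treewidth ≥ 1, and G has the edge b–c. Hence tw(G) = 1 exactly.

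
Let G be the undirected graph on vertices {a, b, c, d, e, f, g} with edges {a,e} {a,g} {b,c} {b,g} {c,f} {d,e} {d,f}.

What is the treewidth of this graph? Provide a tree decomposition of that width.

Each bag holds 3 vertices, so the decomposition has width 2, which upper-bounds the treewidth. The edges d–f–c–b–g–a–e–d form a cycle, so G is not a tree and its treewidth is at least 2. Therefore the treewidth is 2.

Treewidth 2.
Bags: B1 = {c, d, f}  B2 = {b, c, d}  B3 = {b, d, g}  B4 = {a, d, g}  B5 = {a, d, e}
Tree: B1–B2, B2–B3, B3–B4, B4–B5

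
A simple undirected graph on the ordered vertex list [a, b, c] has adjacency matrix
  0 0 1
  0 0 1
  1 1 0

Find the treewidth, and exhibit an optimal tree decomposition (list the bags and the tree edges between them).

Treewidth 1.
One optimal decomposition is:
Bags: B1 = {b, c}  B2 = {a, c}
Tree: B1–B2

The largest bag has 2 vertices, giving width 1; this decomposition certifies tw(G) ≤ 1. Since G has at least one edge (e.g. b–c), it is not an edgeless graph, so tw(G) ≥ 1. The upper and lower bounds meet at 1, so that is the treewidth.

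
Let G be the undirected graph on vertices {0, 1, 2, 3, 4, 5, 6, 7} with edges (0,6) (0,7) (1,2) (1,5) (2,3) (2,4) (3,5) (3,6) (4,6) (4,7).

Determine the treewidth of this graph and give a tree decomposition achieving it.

The largest bag has 3 vertices, giving width 2; this decomposition certifies tw(G) ≤ 2. For the lower bound, G contains the cycle 1–5–3–2–1, so G is not a forest; only forests have treewidth ≤ 1, hence tw(G) ≥ 2. Therefore the treewidth is 2.

Treewidth 2.
One such decomposition:
Bags: B1 = {1, 2, 5}  B2 = {2, 3, 5}  B3 = {2, 3, 4}  B4 = {3, 4, 6}  B5 = {4, 6, 7}  B6 = {0, 6, 7}
Tree: B1–B2, B2–B3, B3–B4, B4–B5, B5–B6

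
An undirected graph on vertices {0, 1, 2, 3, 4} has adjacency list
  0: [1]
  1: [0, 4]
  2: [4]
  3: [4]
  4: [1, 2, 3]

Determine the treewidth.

A width-1 tree decomposition is:
Bags: B1 = {1, 4}  B2 = {2, 4}  B3 = {0, 1}  B4 = {3, 4}
Tree: B1–B2, B1–B3, B2–B4
The largest bag has 2 vertices, giving width 1; this decomposition certifies tw(G) ≤ 1. G has an edge, so its treewidth is at least 1. Combining the bounds, tw(G) = 1.

1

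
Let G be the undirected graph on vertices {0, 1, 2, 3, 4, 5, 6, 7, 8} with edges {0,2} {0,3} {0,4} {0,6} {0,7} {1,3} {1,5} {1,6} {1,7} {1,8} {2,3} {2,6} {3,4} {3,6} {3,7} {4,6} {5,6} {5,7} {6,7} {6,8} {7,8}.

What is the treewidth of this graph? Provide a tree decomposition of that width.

Treewidth 3.
One such decomposition:
Bags: B1 = {1, 3, 6, 7}  B2 = {1, 6, 7, 8}  B3 = {0, 3, 6, 7}  B4 = {0, 2, 3, 6}  B5 = {0, 3, 4, 6}  B6 = {1, 5, 6, 7}
Tree: B1–B2, B1–B3, B3–B4, B4–B5, B2–B6

The largest bag has 4 vertices, giving width 3; this decomposition certifies tw(G) ≤ 3. Conversely, {1, 6, 7, 8} is a clique of size 4, and the vertices of any clique must share a bag in every tree decomposition; so some bag has ≥ 4 vertices and tw(G) ≥ 3. Therefore the treewidth is 3.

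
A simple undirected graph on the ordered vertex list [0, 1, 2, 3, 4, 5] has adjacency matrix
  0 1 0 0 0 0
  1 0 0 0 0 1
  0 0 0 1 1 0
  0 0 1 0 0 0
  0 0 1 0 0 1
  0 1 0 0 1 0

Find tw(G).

1

A width-1 tree decomposition is:
Bags: B1 = {2, 3}  B2 = {2, 4}  B3 = {4, 5}  B4 = {1, 5}  B5 = {0, 1}
Tree: B1–B2, B2–B3, B3–B4, B4–B5
Each bag holds 2 vertices, so the decomposition has width 1, which upper-bounds the treewidth. Since G has at least one edge (e.g. 3–2), it is not an edgeless graph, so tw(G) ≥ 1. Therefore the treewidth is 1.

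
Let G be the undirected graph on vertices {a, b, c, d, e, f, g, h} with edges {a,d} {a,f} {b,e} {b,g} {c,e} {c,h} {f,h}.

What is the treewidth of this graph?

1

A width-1 tree decomposition is:
Bags: B1 = {a, d}  B2 = {a, f}  B3 = {f, h}  B4 = {c, h}  B5 = {c, e}  B6 = {b, e}  B7 = {b, g}
Tree: B1–B2, B2–B3, B3–B4, B4–B5, B5–B6, B6–B7
Each bag holds 2 vertices, so the decomposition has width 1, which upper-bounds the treewidth. Any graph with an edge has treewidth ≥ 1, and G has the edge d–a. Combining the bounds, tw(G) = 1.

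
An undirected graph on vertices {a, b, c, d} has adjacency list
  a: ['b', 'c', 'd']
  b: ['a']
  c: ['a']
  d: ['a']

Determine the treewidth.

1

A width-1 tree decomposition is:
Bags: B1 = {a, c}  B2 = {a, d}  B3 = {a, b}
Tree: B1–B2, B2–B3
Every bag has size at most 2, so the width is 2 − 1 = 1 and tw(G) ≤ 1. G has an edge, so its treewidth is at least 1. Combining the bounds, tw(G) = 1.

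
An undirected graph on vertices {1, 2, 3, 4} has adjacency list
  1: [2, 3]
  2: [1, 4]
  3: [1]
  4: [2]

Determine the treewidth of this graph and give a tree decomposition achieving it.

Treewidth 1.
Bags: B1 = {1, 3}  B2 = {1, 2}  B3 = {2, 4}
Tree: B1–B2, B2–B3

Every bag has size at most 2, so the width is 2 − 1 = 1 and tw(G) ≤ 1. Any graph with an edge has treewidth ≥ 1, and G has the edge 3–1. The upper and lower bounds meet at 1, so that is the treewidth.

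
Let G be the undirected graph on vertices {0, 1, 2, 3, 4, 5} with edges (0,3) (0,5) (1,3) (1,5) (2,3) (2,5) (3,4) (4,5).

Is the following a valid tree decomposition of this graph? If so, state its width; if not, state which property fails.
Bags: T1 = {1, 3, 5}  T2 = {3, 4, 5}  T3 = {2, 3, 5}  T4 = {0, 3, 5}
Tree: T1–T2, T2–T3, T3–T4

Yes; width 2.

Vertex coverage: the bags together contain {0, 1, 2, 3, 4, 5}, the full vertex set. Edge coverage: each edge of G has both endpoints in at least one bag. Running intersection: for every vertex, the bags containing it form a connected subtree. All three properties hold, so this is a valid tree decomposition of width max|bag| − 1 = 2, and hence tw(G) ≤ 2.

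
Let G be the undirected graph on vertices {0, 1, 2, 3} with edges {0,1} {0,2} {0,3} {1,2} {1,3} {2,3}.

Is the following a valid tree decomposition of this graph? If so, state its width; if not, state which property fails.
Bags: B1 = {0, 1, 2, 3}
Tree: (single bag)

Checking the three conditions: (i) the bags cover all of {0, 1, 2, 3}; (ii) for each edge, some bag contains both endpoints; (iii) the bags containing any fixed vertex form a subtree. All hold, so the decomposition is valid with width 4 − 1 = 3.

Yes; width 3.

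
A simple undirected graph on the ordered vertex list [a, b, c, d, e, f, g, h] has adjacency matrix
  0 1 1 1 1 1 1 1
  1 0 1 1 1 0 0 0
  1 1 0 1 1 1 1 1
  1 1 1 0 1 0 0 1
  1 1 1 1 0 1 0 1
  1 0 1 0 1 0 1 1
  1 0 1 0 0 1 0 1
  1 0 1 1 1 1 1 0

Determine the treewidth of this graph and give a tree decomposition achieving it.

Treewidth 4.
One such decomposition:
Bags: B1 = {a, b, c, d, e}  B2 = {a, c, d, e, h}  B3 = {a, c, e, f, h}  B4 = {a, c, f, g, h}
Tree: B1–B2, B2–B3, B3–B4

Each bag holds 5 vertices, so the decomposition has width 4, which upper-bounds the treewidth. Conversely, {a, c, f, g, h} is a clique of size 5, and the vertices of any clique must share a bag in every tree decomposition; so some bag has ≥ 5 vertices and tw(G) ≥ 4. Therefore the treewidth is 4.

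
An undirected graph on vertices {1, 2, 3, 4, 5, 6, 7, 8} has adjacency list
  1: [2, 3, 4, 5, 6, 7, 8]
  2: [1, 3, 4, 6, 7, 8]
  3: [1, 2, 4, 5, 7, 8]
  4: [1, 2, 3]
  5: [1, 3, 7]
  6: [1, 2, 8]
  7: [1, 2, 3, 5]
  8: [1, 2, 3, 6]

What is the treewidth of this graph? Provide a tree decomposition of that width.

Each bag holds 4 vertices, so the decomposition has width 3, which upper-bounds the treewidth. On the other hand G contains the 4-clique {1, 2, 3, 8}. A clique must lie in a single bag of any decomposition, so no decomposition can have width below 3. Combining the bounds, tw(G) = 3.

Treewidth 3.
Bags: B1 = {1, 2, 3, 4}  B2 = {1, 2, 3, 8}  B3 = {1, 2, 3, 7}  B4 = {1, 2, 6, 8}  B5 = {1, 3, 5, 7}
Tree: B1–B2, B1–B3, B2–B4, B3–B5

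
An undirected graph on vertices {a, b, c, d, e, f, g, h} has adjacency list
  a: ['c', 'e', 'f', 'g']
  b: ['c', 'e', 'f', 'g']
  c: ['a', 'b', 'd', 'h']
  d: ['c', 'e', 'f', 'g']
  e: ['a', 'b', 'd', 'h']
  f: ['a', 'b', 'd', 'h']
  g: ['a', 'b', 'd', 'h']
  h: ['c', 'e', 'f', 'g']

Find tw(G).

4

A width-4 tree decomposition is:
Bags: B1 = {a, b, d, g, h}  B2 = {a, b, c, d, h}  B3 = {a, b, d, f, h}  B4 = {a, b, d, e, h}
Tree: B1–B2, B2–B3, B3–B4
Each bag holds 5 vertices, so the decomposition has width 4, which upper-bounds the treewidth. For the lower bound: the 5 vertex sets {g,h}, {c,d}, {b,f}, {a}, {e} are disjoint, each induces a connected subgraph, and every pair is joined by at least one edge of G. Contracting each set to a single vertex therefore yields K_{5} as a minor, and since treewidth is minor-monotone, tw(G) ≥ tw(K_{5}) = 4. Therefore the treewidth is 4.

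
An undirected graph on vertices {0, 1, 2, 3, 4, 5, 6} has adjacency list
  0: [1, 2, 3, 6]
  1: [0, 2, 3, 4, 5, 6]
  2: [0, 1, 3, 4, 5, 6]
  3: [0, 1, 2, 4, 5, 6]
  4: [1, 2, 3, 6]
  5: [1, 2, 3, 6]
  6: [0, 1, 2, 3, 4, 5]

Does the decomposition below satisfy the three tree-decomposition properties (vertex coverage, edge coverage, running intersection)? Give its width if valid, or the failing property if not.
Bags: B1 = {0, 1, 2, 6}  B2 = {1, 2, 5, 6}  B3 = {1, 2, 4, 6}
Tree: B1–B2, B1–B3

No — vertex 3 appears in no bag.

A tree decomposition must satisfy three properties: every vertex lies in some bag; for every edge, both endpoints lie together in some bag; and for every vertex, the bags containing it form a connected subtree. Here vertex 3 appears in no bag, so the decomposition is invalid.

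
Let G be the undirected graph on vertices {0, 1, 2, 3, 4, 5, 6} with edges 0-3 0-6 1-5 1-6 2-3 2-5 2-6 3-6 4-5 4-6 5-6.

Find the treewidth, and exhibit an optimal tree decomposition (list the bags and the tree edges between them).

Every bag has size at most 3, so the width is 3 − 1 = 2 and tw(G) ≤ 2. For the lower bound, the 3 vertices {0, 3, 6} are pairwise adjacent, and any tree decomposition puts a clique entirely inside one bag — forcing width ≥ 2. The upper and lower bounds meet at 2, so that is the treewidth.

Treewidth 2.
Bags: B1 = {2, 5, 6}  B2 = {4, 5, 6}  B3 = {1, 5, 6}  B4 = {2, 3, 6}  B5 = {0, 3, 6}
Tree: B1–B2, B2–B3, B1–B4, B4–B5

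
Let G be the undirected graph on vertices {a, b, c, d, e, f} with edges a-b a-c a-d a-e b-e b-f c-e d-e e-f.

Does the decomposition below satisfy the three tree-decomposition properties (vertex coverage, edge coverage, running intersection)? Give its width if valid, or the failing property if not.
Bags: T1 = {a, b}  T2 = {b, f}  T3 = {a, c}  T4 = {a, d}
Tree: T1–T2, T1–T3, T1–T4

A tree decomposition must satisfy three properties: every vertex lies in some bag; for every edge, both endpoints lie together in some bag; and for every vertex, the bags containing it form a connected subtree. Here vertex e appears in no bag, so the decomposition is invalid.

No — vertex e appears in no bag.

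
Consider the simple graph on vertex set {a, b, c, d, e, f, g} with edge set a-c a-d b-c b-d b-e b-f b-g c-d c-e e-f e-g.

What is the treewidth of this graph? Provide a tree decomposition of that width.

Treewidth 2.
Bags: B1 = {b, e, g}  B2 = {b, e, f}  B3 = {b, c, e}  B4 = {b, c, d}  B5 = {a, c, d}
Tree: B1–B2, B2–B3, B3–B4, B4–B5

The largest bag has 3 vertices, giving width 2; this decomposition certifies tw(G) ≤ 2. On the other hand G contains the 3-clique {a, c, d}. A clique must lie in a single bag of any decomposition, so no decomposition can have width below 2. Therefore the treewidth is 2.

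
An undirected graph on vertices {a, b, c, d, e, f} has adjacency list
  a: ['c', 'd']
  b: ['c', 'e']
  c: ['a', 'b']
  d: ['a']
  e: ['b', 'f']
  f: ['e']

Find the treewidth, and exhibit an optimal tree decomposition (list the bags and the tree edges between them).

Each bag holds 2 vertices, so the decomposition has width 1, which upper-bounds the treewidth. G has an edge, so its treewidth is at least 1. Combining the bounds, tw(G) = 1.

Treewidth 1.
Bags: B1 = {a, d}  B2 = {a, c}  B3 = {b, c}  B4 = {b, e}  B5 = {e, f}
Tree: B1–B2, B2–B3, B3–B4, B4–B5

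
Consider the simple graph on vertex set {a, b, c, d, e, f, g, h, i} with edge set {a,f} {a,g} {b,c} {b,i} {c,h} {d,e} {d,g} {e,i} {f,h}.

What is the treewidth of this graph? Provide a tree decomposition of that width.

Treewidth 2.
Bags: B1 = {b, c, h}  B2 = {b, h, i}  B3 = {e, h, i}  B4 = {d, e, h}  B5 = {d, g, h}  B6 = {a, g, h}  B7 = {a, f, h}
Tree: B1–B2, B2–B3, B3–B4, B4–B5, B5–B6, B6–B7

Each bag holds 3 vertices, so the decomposition has width 2, which upper-bounds the treewidth. For the lower bound, G contains the cycle h–c–b–i–e–d–g–a–f–h, so G is not a forest; only forests have treewidth ≤ 1, hence tw(G) ≥ 2. Combining the bounds, tw(G) = 2.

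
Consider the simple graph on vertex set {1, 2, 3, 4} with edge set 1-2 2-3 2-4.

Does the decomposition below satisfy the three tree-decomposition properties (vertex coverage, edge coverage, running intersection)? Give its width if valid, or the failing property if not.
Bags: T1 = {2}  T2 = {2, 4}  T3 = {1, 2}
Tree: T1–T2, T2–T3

A tree decomposition must satisfy three properties: every vertex lies in some bag; for every edge, both endpoints lie together in some bag; and for every vertex, the bags containing it form a connected subtree. Here vertex 3 appears in no bag, so the decomposition is invalid.

No — vertex 3 appears in no bag.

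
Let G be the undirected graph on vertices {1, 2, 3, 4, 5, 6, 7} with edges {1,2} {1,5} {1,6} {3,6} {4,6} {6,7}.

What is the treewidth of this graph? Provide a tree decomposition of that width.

Treewidth 1.
Bags: B1 = {1, 2}  B2 = {1, 6}  B3 = {4, 6}  B4 = {6, 7}  B5 = {1, 5}  B6 = {3, 6}
Tree: B1–B2, B2–B3, B3–B4, B2–B5, B2–B6

Every bag has size at most 2, so the width is 2 − 1 = 1 and tw(G) ≤ 1. Since G has at least one edge (e.g. 2–1), it is not an edgeless graph, so tw(G) ≥ 1. The upper and lower bounds meet at 1, so that is the treewidth.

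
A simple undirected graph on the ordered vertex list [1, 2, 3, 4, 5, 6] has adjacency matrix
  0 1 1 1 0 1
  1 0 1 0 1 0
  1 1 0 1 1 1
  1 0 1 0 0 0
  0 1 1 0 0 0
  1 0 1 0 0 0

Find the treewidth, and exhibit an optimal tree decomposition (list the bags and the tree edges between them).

Each bag holds 3 vertices, so the decomposition has width 2, which upper-bounds the treewidth. On the other hand G contains the 3-clique {1, 2, 3}. A clique must lie in a single bag of any decomposition, so no decomposition can have width below 2. Combining the bounds, tw(G) = 2.

Treewidth 2.
One optimal decomposition is:
Bags: B1 = {2, 3, 5}  B2 = {1, 2, 3}  B3 = {1, 3, 6}  B4 = {1, 3, 4}
Tree: B1–B2, B2–B3, B2–B4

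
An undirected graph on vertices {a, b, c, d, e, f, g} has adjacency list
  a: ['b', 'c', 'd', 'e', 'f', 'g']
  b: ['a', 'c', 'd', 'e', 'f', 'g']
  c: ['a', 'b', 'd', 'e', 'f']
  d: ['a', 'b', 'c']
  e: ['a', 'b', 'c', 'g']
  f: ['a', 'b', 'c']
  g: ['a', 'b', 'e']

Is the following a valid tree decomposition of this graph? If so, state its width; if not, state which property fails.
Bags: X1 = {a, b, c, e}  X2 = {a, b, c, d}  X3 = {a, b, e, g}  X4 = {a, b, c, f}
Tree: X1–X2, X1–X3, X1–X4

Checking the three conditions: (i) the bags cover all of {a, b, c, d, e, f, g}; (ii) for each edge, some bag contains both endpoints; (iii) the bags containing any fixed vertex form a subtree. All hold, so the decomposition is valid with width 4 − 1 = 3.

Yes; width 3.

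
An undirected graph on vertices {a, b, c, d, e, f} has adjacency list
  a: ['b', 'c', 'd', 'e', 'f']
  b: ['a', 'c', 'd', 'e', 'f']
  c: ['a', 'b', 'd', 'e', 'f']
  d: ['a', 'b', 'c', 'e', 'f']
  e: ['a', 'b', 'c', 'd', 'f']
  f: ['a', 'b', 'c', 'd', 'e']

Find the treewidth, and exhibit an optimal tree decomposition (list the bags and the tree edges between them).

Treewidth 5.
Bags: B1 = {a, b, c, d, e, f}
Tree: (single bag)

With just one bag of size 6, the width is 6 − 1 = 5, so tw(G) ≤ 5. On the other hand G contains the 6-clique {a, b, c, d, e, f}. A clique must lie in a single bag of any decomposition, so no decomposition can have width below 5. Combining the bounds, tw(G) = 5.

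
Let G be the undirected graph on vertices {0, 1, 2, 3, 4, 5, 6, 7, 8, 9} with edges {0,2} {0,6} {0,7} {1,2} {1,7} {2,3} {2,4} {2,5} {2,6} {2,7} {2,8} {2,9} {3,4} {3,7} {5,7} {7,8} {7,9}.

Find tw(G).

2

A width-2 tree decomposition is:
Bags: B1 = {0, 2, 6}  B2 = {0, 2, 7}  B3 = {2, 7, 9}  B4 = {2, 3, 7}  B5 = {2, 3, 4}  B6 = {2, 7, 8}  B7 = {2, 5, 7}  B8 = {1, 2, 7}
Tree: B1–B2, B2–B3, B2–B4, B4–B5, B4–B6, B4–B7, B3–B8
The largest bag has 3 vertices, giving width 2; this decomposition certifies tw(G) ≤ 2. For the lower bound, the 3 vertices {2, 3, 4} are pairwise adjacent, and any tree decomposition puts a clique entirely inside one bag — forcing width ≥ 2. Combining the bounds, tw(G) = 2.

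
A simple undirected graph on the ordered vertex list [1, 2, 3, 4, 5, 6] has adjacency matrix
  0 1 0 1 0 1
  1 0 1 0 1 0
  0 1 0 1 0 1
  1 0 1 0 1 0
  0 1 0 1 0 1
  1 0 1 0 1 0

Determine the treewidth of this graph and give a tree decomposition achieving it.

Treewidth 3.
One optimal decomposition is:
Bags: B1 = {1, 2, 3, 5}  B2 = {1, 3, 4, 5}  B3 = {1, 3, 5, 6}
Tree: B1–B2, B2–B3

Each bag holds 4 vertices, so the decomposition has width 3, which upper-bounds the treewidth. For the lower bound: the 4 vertex sets {2,5}, {1,4}, {3}, {6} are disjoint, each induces a connected subgraph, and every pair is joined by at least one edge of G. Contracting each set to a single vertex therefore yields K_{4} as a minor, and since treewidth is minor-monotone, tw(G) ≥ tw(K_{4}) = 3. Hence tw(G) = 3 exactly.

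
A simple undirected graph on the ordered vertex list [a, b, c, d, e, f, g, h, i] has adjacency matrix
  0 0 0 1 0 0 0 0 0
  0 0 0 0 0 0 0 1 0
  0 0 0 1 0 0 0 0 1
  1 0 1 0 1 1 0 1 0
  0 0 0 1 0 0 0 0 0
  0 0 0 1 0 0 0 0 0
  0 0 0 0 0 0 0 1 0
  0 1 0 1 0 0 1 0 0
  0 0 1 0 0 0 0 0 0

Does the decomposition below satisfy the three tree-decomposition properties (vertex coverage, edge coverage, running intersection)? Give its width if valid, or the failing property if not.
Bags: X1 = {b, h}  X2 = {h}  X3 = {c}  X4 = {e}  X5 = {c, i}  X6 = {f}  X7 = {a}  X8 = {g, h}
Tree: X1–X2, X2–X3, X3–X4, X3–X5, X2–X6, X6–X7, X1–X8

No — vertex d appears in no bag.

A tree decomposition must satisfy three properties: every vertex lies in some bag; for every edge, both endpoints lie together in some bag; and for every vertex, the bags containing it form a connected subtree. Here vertex d appears in no bag, so the decomposition is invalid.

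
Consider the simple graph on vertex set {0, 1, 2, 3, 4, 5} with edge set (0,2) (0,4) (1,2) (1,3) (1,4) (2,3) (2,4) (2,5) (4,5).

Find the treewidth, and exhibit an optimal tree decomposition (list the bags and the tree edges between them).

Treewidth 2.
Bags: B1 = {1, 2, 3}  B2 = {1, 2, 4}  B3 = {0, 2, 4}  B4 = {2, 4, 5}
Tree: B1–B2, B2–B3, B3–B4

Every bag has size at most 3, so the width is 3 − 1 = 2 and tw(G) ≤ 2. For the lower bound, the 3 vertices {1, 2, 3} are pairwise adjacent, and any tree decomposition puts a clique entirely inside one bag — forcing width ≥ 2. The upper and lower bounds meet at 2, so that is the treewidth.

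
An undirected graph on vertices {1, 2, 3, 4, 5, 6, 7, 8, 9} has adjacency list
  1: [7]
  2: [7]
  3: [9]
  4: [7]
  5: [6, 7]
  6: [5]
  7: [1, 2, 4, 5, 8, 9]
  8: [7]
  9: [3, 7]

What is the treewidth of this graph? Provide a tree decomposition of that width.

Treewidth 1.
Bags: B1 = {7, 8}  B2 = {2, 7}  B3 = {7, 9}  B4 = {5, 7}  B5 = {3, 9}  B6 = {5, 6}  B7 = {1, 7}  B8 = {4, 7}
Tree: B1–B2, B1–B3, B2–B4, B3–B5, B4–B6, B2–B7, B3–B8

The largest bag has 2 vertices, giving width 1; this decomposition certifies tw(G) ≤ 1. G has an edge, so its treewidth is at least 1. Therefore the treewidth is 1.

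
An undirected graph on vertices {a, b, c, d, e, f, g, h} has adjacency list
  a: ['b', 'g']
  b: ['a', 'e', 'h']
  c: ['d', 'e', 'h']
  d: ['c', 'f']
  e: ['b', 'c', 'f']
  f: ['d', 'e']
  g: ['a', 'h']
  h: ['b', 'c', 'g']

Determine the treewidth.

A width-2 tree decomposition is:
Bags: B1 = {a, b, g}  B2 = {b, g, h}  B3 = {b, e, h}  B4 = {c, e, h}  B5 = {c, e, f}  B6 = {c, d, f}
Tree: B1–B2, B2–B3, B3–B4, B4–B5, B5–B6
The largest bag has 3 vertices, giving width 2; this decomposition certifies tw(G) ≤ 2. Since a–g–h–b–a is a cycle in G, G is not acyclic. Forests are exactly the graphs of treewidth ≤ 1, so tw(G) ≥ 2. Combining the bounds, tw(G) = 2.

2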